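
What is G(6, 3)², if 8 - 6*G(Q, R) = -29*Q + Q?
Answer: 7744/9 ≈ 860.44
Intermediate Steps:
G(Q, R) = 4/3 + 14*Q/3 (G(Q, R) = 4/3 - (-29*Q + Q)/6 = 4/3 - (-14)*Q/3 = 4/3 + 14*Q/3)
G(6, 3)² = (4/3 + (14/3)*6)² = (4/3 + 28)² = (88/3)² = 7744/9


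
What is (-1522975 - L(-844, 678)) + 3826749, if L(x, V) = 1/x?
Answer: 1944385257/844 ≈ 2.3038e+6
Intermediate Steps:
(-1522975 - L(-844, 678)) + 3826749 = (-1522975 - 1/(-844)) + 3826749 = (-1522975 - 1*(-1/844)) + 3826749 = (-1522975 + 1/844) + 3826749 = -1285390899/844 + 3826749 = 1944385257/844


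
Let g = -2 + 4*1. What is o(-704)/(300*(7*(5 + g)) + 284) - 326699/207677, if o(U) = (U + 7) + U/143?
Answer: -65533404233/40453818184 ≈ -1.6200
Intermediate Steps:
g = 2 (g = -2 + 4 = 2)
o(U) = 7 + 144*U/143 (o(U) = (7 + U) + U*(1/143) = (7 + U) + U/143 = 7 + 144*U/143)
o(-704)/(300*(7*(5 + g)) + 284) - 326699/207677 = (7 + (144/143)*(-704))/(300*(7*(5 + 2)) + 284) - 326699/207677 = (7 - 9216/13)/(300*(7*7) + 284) - 326699*1/207677 = -9125/(13*(300*49 + 284)) - 326699/207677 = -9125/(13*(14700 + 284)) - 326699/207677 = -9125/13/14984 - 326699/207677 = -9125/13*1/14984 - 326699/207677 = -9125/194792 - 326699/207677 = -65533404233/40453818184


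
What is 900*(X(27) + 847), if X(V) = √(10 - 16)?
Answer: 762300 + 900*I*√6 ≈ 7.623e+5 + 2204.5*I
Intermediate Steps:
X(V) = I*√6 (X(V) = √(-6) = I*√6)
900*(X(27) + 847) = 900*(I*√6 + 847) = 900*(847 + I*√6) = 762300 + 900*I*√6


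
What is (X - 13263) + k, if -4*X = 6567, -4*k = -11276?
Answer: -48343/4 ≈ -12086.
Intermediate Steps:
k = 2819 (k = -1/4*(-11276) = 2819)
X = -6567/4 (X = -1/4*6567 = -6567/4 ≈ -1641.8)
(X - 13263) + k = (-6567/4 - 13263) + 2819 = -59619/4 + 2819 = -48343/4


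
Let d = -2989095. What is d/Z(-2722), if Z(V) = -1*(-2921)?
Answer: -2989095/2921 ≈ -1023.3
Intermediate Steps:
Z(V) = 2921
d/Z(-2722) = -2989095/2921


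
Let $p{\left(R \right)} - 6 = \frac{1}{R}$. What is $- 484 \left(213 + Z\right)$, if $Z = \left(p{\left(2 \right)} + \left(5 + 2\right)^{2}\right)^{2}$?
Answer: $-1593933$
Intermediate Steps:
$p{\left(R \right)} = 6 + \frac{1}{R}$
$Z = \frac{12321}{4}$ ($Z = \left(\left(6 + \frac{1}{2}\right) + \left(5 + 2\right)^{2}\right)^{2} = \left(\left(6 + \frac{1}{2}\right) + 7^{2}\right)^{2} = \left(\frac{13}{2} + 49\right)^{2} = \left(\frac{111}{2}\right)^{2} = \frac{12321}{4} \approx 3080.3$)
$- 484 \left(213 + Z\right) = - 484 \left(213 + \frac{12321}{4}\right) = \left(-484\right) \frac{13173}{4} = -1593933$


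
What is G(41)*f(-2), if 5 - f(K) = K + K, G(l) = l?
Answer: 369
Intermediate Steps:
f(K) = 5 - 2*K (f(K) = 5 - (K + K) = 5 - 2*K)
G(41)*f(-2) = 41*(5 - 2*(-2)) = 41*(5 + 4) = 41*9 = 369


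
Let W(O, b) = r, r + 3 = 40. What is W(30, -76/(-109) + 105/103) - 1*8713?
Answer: -8676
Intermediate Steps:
r = 37 (r = -3 + 40 = 37)
W(O, b) = 37
W(30, -76/(-109) + 105/103) - 1*8713 = 37 - 1*8713 = 37 - 8713 = -8676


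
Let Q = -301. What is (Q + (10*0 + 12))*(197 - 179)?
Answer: -5202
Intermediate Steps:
(Q + (10*0 + 12))*(197 - 179) = (-301 + (10*0 + 12))*(197 - 179) = (-301 + (0 + 12))*18 = (-301 + 12)*18 = -289*18 = -5202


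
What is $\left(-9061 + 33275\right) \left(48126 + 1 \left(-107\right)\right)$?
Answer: $1162732066$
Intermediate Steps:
$\left(-9061 + 33275\right) \left(48126 + 1 \left(-107\right)\right) = 24214 \left(48126 - 107\right) = 24214 \cdot 48019 = 1162732066$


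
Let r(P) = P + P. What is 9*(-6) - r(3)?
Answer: -60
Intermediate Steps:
r(P) = 2*P
9*(-6) - r(3) = 9*(-6) - 2*3 = -54 - 1*6 = -54 - 6 = -60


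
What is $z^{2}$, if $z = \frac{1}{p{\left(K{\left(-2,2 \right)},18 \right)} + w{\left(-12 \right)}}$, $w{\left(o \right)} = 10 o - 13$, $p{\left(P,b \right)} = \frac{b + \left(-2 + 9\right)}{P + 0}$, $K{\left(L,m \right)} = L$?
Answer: $\frac{4}{84681} \approx 4.7236 \cdot 10^{-5}$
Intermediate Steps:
$p{\left(P,b \right)} = \frac{7 + b}{P}$ ($p{\left(P,b \right)} = \frac{b + 7}{P} = \frac{7 + b}{P}$)
$w{\left(o \right)} = -13 + 10 o$
$z = - \frac{2}{291}$ ($z = \frac{1}{\frac{7 + 18}{-2} + \left(-13 + 10 \left(-12\right)\right)} = \frac{1}{\left(- \frac{1}{2}\right) 25 - 133} = \frac{1}{- \frac{25}{2} - 133} = \frac{1}{- \frac{291}{2}} = - \frac{2}{291} \approx -0.0068729$)
$z^{2} = \left(- \frac{2}{291}\right)^{2} = \frac{4}{84681}$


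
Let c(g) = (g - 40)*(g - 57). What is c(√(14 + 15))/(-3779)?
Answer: -2309/3779 + 97*√29/3779 ≈ -0.47278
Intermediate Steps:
c(g) = (-57 + g)*(-40 + g) (c(g) = (-40 + g)*(-57 + g) = (-57 + g)*(-40 + g))
c(√(14 + 15))/(-3779) = (2280 + (√(14 + 15))² - 97*√(14 + 15))/(-3779) = (2280 + (√29)² - 97*√29)*(-1/3779) = (2280 + 29 - 97*√29)*(-1/3779) = (2309 - 97*√29)*(-1/3779) = -2309/3779 + 97*√29/3779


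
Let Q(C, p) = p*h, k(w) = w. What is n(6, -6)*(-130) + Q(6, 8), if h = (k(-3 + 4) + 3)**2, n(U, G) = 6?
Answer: -652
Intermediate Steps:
h = 16 (h = ((-3 + 4) + 3)**2 = (1 + 3)**2 = 4**2 = 16)
Q(C, p) = 16*p (Q(C, p) = p*16 = 16*p)
n(6, -6)*(-130) + Q(6, 8) = 6*(-130) + 16*8 = -780 + 128 = -652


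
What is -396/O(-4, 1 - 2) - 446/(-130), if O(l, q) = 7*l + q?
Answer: 32207/1885 ≈ 17.086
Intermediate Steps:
O(l, q) = q + 7*l
-396/O(-4, 1 - 2) - 446/(-130) = -396/((1 - 2) + 7*(-4)) - 446/(-130) = -396/(-1 - 28) - 446*(-1/130) = -396/(-29) + 223/65 = -396*(-1/29) + 223/65 = 396/29 + 223/65 = 32207/1885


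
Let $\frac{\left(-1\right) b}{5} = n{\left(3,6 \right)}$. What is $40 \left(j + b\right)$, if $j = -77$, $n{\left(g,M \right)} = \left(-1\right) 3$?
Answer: $-2480$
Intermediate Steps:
$n{\left(g,M \right)} = -3$
$b = 15$ ($b = \left(-5\right) \left(-3\right) = 15$)
$40 \left(j + b\right) = 40 \left(-77 + 15\right) = 40 \left(-62\right) = -2480$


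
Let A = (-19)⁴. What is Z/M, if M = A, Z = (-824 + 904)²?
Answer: 6400/130321 ≈ 0.049110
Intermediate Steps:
Z = 6400 (Z = 80² = 6400)
A = 130321
M = 130321
Z/M = 6400/130321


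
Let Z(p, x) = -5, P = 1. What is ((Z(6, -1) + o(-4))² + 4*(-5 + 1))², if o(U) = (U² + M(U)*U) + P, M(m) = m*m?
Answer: 7225344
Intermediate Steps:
M(m) = m²
o(U) = 1 + U² + U³ (o(U) = (U² + U²*U) + 1 = (U² + U³) + 1 = 1 + U² + U³)
((Z(6, -1) + o(-4))² + 4*(-5 + 1))² = ((-5 + (1 + (-4)² + (-4)³))² + 4*(-5 + 1))² = ((-5 + (1 + 16 - 64))² + 4*(-4))² = ((-5 - 47)² - 16)² = ((-52)² - 16)² = (2704 - 16)² = 2688² = 7225344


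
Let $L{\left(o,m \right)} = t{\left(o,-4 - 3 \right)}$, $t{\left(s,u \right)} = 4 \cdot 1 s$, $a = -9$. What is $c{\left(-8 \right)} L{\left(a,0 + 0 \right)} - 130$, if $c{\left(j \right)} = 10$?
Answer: $-490$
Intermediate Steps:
$t{\left(s,u \right)} = 4 s$
$L{\left(o,m \right)} = 4 o$
$c{\left(-8 \right)} L{\left(a,0 + 0 \right)} - 130 = 10 \cdot 4 \left(-9\right) - 130 = 10 \left(-36\right) - 130 = -360 - 130 = -490$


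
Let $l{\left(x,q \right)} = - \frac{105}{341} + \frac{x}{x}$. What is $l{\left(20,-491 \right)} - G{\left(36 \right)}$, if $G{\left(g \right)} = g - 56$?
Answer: $\frac{7056}{341} \approx 20.692$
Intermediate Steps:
$l{\left(x,q \right)} = \frac{236}{341}$ ($l{\left(x,q \right)} = \left(-105\right) \frac{1}{341} + 1 = - \frac{105}{341} + 1 = \frac{236}{341}$)
$G{\left(g \right)} = -56 + g$ ($G{\left(g \right)} = g - 56 = -56 + g$)
$l{\left(20,-491 \right)} - G{\left(36 \right)} = \frac{236}{341} - \left(-56 + 36\right) = \frac{236}{341} - -20 = \frac{236}{341} + 20 = \frac{7056}{341}$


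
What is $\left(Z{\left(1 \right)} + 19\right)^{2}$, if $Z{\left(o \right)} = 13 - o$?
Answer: $961$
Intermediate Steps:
$\left(Z{\left(1 \right)} + 19\right)^{2} = \left(\left(13 - 1\right) + 19\right)^{2} = \left(12 + 19\right)^{2} = 31^{2} = 961$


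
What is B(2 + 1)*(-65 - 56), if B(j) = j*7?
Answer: -2541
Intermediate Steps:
B(j) = 7*j
B(2 + 1)*(-65 - 56) = (7*(2 + 1))*(-65 - 56) = (7*3)*(-121) = 21*(-121) = -2541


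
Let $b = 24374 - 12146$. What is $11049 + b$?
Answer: $23277$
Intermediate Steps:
$b = 12228$ ($b = 24374 - 12146 = 12228$)
$11049 + b = 11049 + 12228 = 23277$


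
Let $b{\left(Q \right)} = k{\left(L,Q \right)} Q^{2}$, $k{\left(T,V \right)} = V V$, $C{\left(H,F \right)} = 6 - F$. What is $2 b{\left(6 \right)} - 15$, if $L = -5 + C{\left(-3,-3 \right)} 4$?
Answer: $2577$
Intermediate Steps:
$L = 31$ ($L = -5 + \left(6 - -3\right) 4 = -5 + \left(6 + 3\right) 4 = -5 + 9 \cdot 4 = -5 + 36 = 31$)
$k{\left(T,V \right)} = V^{2}$
$b{\left(Q \right)} = Q^{4}$ ($b{\left(Q \right)} = Q^{2} Q^{2} = Q^{4}$)
$2 b{\left(6 \right)} - 15 = 2 \cdot 6^{4} - 15 = 2 \cdot 1296 - 15 = 2592 - 15 = 2577$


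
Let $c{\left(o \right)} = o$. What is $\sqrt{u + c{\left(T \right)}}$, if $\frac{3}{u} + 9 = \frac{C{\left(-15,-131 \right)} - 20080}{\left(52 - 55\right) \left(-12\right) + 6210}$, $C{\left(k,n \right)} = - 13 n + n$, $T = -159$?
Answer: $\frac{2 i \sqrt{55572320562}}{37361} \approx 12.619 i$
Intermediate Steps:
$C{\left(k,n \right)} = - 12 n$
$u = - \frac{9369}{37361}$ ($u = \frac{3}{-9 + \frac{\left(-12\right) \left(-131\right) - 20080}{\left(52 - 55\right) \left(-12\right) + 6210}} = \frac{3}{-9 + \frac{1572 - 20080}{\left(-3\right) \left(-12\right) + 6210}} = \frac{3}{-9 - \frac{18508}{36 + 6210}} = \frac{3}{-9 - \frac{18508}{6246}} = \frac{3}{-9 - \frac{9254}{3123}} = \frac{3}{- \frac{37361}{3123}} = 3 \left(- \frac{3123}{37361}\right) = - \frac{9369}{37361} \approx -0.25077$)
$\sqrt{u + c{\left(T \right)}} = \sqrt{- \frac{9369}{37361} - 159} = \sqrt{- \frac{5949768}{37361}} = \frac{2 i \sqrt{55572320562}}{37361}$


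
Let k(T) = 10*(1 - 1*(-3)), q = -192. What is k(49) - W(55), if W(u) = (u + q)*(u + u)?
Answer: 15110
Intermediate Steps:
W(u) = 2*u*(-192 + u) (W(u) = (u - 192)*(u + u) = (-192 + u)*(2*u) = 2*u*(-192 + u))
k(T) = 40 (k(T) = 10*(1 + 3) = 10*4 = 40)
k(49) - W(55) = 40 - 2*55*(-192 + 55) = 40 - 2*55*(-137) = 40 - 1*(-15070) = 40 + 15070 = 15110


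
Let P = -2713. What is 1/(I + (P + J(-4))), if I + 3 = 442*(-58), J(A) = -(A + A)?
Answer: -1/28344 ≈ -3.5281e-5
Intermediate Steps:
J(A) = -2*A
I = -25639 (I = -3 + 442*(-58) = -3 - 25636 = -25639)
1/(I + (P + J(-4))) = 1/(-25639 + (-2713 - 2*(-4))) = 1/(-25639 + (-2713 + 8)) = 1/(-25639 - 2705) = 1/(-28344) = -1/28344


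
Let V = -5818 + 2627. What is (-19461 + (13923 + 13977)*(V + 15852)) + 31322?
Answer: 353253761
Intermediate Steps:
V = -3191
(-19461 + (13923 + 13977)*(V + 15852)) + 31322 = (-19461 + (13923 + 13977)*(-3191 + 15852)) + 31322 = (-19461 + 27900*12661) + 31322 = (-19461 + 353241900) + 31322 = 353222439 + 31322 = 353253761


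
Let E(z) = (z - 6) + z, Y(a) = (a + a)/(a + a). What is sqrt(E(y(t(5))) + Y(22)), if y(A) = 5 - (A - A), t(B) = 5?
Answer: sqrt(5) ≈ 2.2361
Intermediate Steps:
y(A) = 5 (y(A) = 5 - 1*0 = 5 + 0 = 5)
Y(a) = 1 (Y(a) = (2*a)/((2*a)) = (2*a)*(1/(2*a)) = 1)
E(z) = -6 + 2*z (E(z) = (-6 + z) + z = -6 + 2*z)
sqrt(E(y(t(5))) + Y(22)) = sqrt((-6 + 2*5) + 1) = sqrt((-6 + 10) + 1) = sqrt(4 + 1) = sqrt(5)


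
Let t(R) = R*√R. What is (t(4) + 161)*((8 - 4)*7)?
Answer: 4732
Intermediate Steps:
t(R) = R^(3/2)
(t(4) + 161)*((8 - 4)*7) = (4^(3/2) + 161)*((8 - 4)*7) = (8 + 161)*(4*7) = 169*28 = 4732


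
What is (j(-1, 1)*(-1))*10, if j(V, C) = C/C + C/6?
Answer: -35/3 ≈ -11.667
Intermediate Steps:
j(V, C) = 1 + C/6 (j(V, C) = 1 + C*(⅙) = 1 + C/6)
(j(-1, 1)*(-1))*10 = ((1 + (⅙)*1)*(-1))*10 = ((1 + ⅙)*(-1))*10 = ((7/6)*(-1))*10 = -7/6*10 = -35/3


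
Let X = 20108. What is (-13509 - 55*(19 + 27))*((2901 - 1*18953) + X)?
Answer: -65054184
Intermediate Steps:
(-13509 - 55*(19 + 27))*((2901 - 1*18953) + X) = (-13509 - 55*(19 + 27))*((2901 - 1*18953) + 20108) = (-13509 - 55*46)*((2901 - 18953) + 20108) = (-13509 - 2530)*(-16052 + 20108) = -16039*4056 = -65054184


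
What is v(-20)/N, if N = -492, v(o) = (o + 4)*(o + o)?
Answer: -160/123 ≈ -1.3008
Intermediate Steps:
v(o) = 2*o*(4 + o) (v(o) = (4 + o)*(2*o) = 2*o*(4 + o))
v(-20)/N = (2*(-20)*(4 - 20))/(-492) = (2*(-20)*(-16))*(-1/492) = 640*(-1/492) = -160/123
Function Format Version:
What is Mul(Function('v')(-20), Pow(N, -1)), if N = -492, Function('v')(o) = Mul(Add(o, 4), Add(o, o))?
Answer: Rational(-160, 123) ≈ -1.3008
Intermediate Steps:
Function('v')(o) = Mul(2, o, Add(4, o)) (Function('v')(o) = Mul(Add(4, o), Mul(2, o)) = Mul(2, o, Add(4, o)))
Mul(Function('v')(-20), Pow(N, -1)) = Mul(Mul(2, -20, Add(4, -20)), Pow(-492, -1)) = Mul(Mul(2, -20, -16), Rational(-1, 492)) = Mul(640, Rational(-1, 492)) = Rational(-160, 123)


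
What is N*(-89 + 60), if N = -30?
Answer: 870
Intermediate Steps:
N*(-89 + 60) = -30*(-89 + 60) = -30*(-29) = 870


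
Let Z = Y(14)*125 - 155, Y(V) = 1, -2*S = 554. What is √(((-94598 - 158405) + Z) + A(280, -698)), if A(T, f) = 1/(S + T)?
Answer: I*√2277294/3 ≈ 503.02*I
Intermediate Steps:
S = -277 (S = -½*554 = -277)
Z = -30 (Z = 1*125 - 155 = 125 - 155 = -30)
A(T, f) = 1/(-277 + T)
√(((-94598 - 158405) + Z) + A(280, -698)) = √(((-94598 - 158405) - 30) + 1/(-277 + 280)) = √((-253003 - 30) + 1/3) = √(-253033 + ⅓) = √(-759098/3) = I*√2277294/3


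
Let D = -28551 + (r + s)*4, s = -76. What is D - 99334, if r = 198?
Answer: -127397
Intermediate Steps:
D = -28063 (D = -28551 + (198 - 76)*4 = -28551 + 122*4 = -28551 + 488 = -28063)
D - 99334 = -28063 - 99334 = -127397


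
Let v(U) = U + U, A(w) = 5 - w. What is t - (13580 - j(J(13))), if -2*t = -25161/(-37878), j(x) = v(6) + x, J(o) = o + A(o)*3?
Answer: -342905295/25252 ≈ -13579.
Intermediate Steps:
v(U) = 2*U
J(o) = 15 - 2*o (J(o) = o + (5 - o)*3 = o + (15 - 3*o) = 15 - 2*o)
j(x) = 12 + x (j(x) = 2*6 + x = 12 + x)
t = -8387/25252 (t = -(-25161)/(2*(-37878)) = -(-25161)*(-1)/(2*37878) = -1/2*8387/12626 = -8387/25252 ≈ -0.33213)
t - (13580 - j(J(13))) = -8387/25252 - (13580 - (12 + (15 - 2*13))) = -8387/25252 - (13580 - (12 + (15 - 26))) = -8387/25252 - (13580 - (12 - 11)) = -8387/25252 - (13580 - 1*1) = -8387/25252 - (13580 - 1) = -8387/25252 - 1*13579 = -8387/25252 - 13579 = -342905295/25252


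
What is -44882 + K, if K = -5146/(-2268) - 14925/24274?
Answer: -308852133865/6881679 ≈ -44880.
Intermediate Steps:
K = 11383013/6881679 (K = -5146*(-1/2268) - 14925*1/24274 = 2573/1134 - 14925/24274 = 11383013/6881679 ≈ 1.6541)
-44882 + K = -44882 + 11383013/6881679 = -308852133865/6881679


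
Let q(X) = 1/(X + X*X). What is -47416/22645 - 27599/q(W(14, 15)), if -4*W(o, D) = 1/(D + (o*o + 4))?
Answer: 100357678469/3349648400 ≈ 29.961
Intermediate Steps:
W(o, D) = -1/(4*(4 + D + o**2)) (W(o, D) = -1/(4*(D + (o*o + 4))) = -1/(4*(D + (o**2 + 4))) = -1/(4*(D + (4 + o**2))) = -1/(4*(4 + D + o**2)))
q(X) = 1/(X + X**2)
-47416/22645 - 27599/q(W(14, 15)) = -47416/22645 - 27599*(-(1 - 1/(16 + 4*15 + 4*14**2))/(16 + 4*15 + 4*14**2)) = -47416*1/22645 - 27599*(-(1 - 1/(16 + 60 + 4*196))/(16 + 60 + 4*196)) = -47416/22645 - 27599*(-(1 - 1/(16 + 60 + 784))/(16 + 60 + 784)) = -47416/22645 - 27599/(1/(((-1/860))*(1 - 1/860))) = -47416/22645 - 27599/(1/(((-1*1/860))*(1 - 1*1/860))) = -47416/22645 - 27599/(1/((-1/860)*(1 - 1/860))) = -47416/22645 - 27599/((-860/859/860)) = -47416/22645 - 27599/((-860*860/859)) = -47416/22645 - 27599/(-739600/859) = -47416/22645 - 27599*(-859/739600) = -47416/22645 + 23707541/739600 = 100357678469/3349648400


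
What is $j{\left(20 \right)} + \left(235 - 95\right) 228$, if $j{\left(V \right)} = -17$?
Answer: $31903$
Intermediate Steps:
$j{\left(20 \right)} + \left(235 - 95\right) 228 = -17 + \left(235 - 95\right) 228 = -17 + 140 \cdot 228 = -17 + 31920 = 31903$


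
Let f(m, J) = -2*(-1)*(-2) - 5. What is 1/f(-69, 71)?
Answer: -⅑ ≈ -0.11111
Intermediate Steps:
f(m, J) = -9 (f(m, J) = 2*(-2) - 5 = -4 - 5 = -9)
1/f(-69, 71) = 1/(-9) = -⅑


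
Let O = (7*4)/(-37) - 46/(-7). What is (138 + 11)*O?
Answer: 224394/259 ≈ 866.39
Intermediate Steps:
O = 1506/259 (O = 28*(-1/37) - 46*(-⅐) = -28/37 + 46/7 = 1506/259 ≈ 5.8147)
(138 + 11)*O = (138 + 11)*(1506/259) = 149*(1506/259) = 224394/259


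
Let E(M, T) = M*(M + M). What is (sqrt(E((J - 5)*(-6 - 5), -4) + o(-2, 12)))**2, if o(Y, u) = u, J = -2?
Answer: 11870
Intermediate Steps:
E(M, T) = 2*M**2 (E(M, T) = M*(2*M) = 2*M**2)
(sqrt(E((J - 5)*(-6 - 5), -4) + o(-2, 12)))**2 = (sqrt(2*((-2 - 5)*(-6 - 5))**2 + 12))**2 = (sqrt(2*(-7*(-11))**2 + 12))**2 = (sqrt(2*77**2 + 12))**2 = (sqrt(2*5929 + 12))**2 = (sqrt(11858 + 12))**2 = (sqrt(11870))**2 = 11870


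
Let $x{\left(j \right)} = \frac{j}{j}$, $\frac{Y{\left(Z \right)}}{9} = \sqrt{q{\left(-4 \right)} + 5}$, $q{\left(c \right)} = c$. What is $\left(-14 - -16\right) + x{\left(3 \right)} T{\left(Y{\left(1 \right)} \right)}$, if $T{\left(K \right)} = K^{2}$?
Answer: $83$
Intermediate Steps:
$Y{\left(Z \right)} = 9$ ($Y{\left(Z \right)} = 9 \sqrt{-4 + 5} = 9 \sqrt{1} = 9 \cdot 1 = 9$)
$x{\left(j \right)} = 1$
$\left(-14 - -16\right) + x{\left(3 \right)} T{\left(Y{\left(1 \right)} \right)} = \left(-14 - -16\right) + 1 \cdot 9^{2} = \left(-14 + 16\right) + 1 \cdot 81 = 2 + 81 = 83$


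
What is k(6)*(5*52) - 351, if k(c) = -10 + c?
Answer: -1391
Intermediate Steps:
k(6)*(5*52) - 351 = (-10 + 6)*(5*52) - 351 = -4*260 - 351 = -1040 - 351 = -1391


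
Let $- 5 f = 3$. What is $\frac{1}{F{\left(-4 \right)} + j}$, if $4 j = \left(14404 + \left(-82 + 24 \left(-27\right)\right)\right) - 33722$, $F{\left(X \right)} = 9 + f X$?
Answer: $- \frac{5}{25003} \approx -0.00019998$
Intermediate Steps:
$f = - \frac{3}{5}$ ($f = \left(- \frac{1}{5}\right) 3 = - \frac{3}{5} \approx -0.6$)
$F{\left(X \right)} = 9 - \frac{3 X}{5}$
$j = -5012$ ($j = \frac{\left(14404 + \left(-82 + 24 \left(-27\right)\right)\right) - 33722}{4} = \frac{\left(14404 - 730\right) - 33722}{4} = \frac{13674 - 33722}{4} = \frac{1}{4} \left(-20048\right) = -5012$)
$\frac{1}{F{\left(-4 \right)} + j} = \frac{1}{\left(9 - - \frac{12}{5}\right) - 5012} = \frac{1}{\left(9 + \frac{12}{5}\right) - 5012} = \frac{1}{\frac{57}{5} - 5012} = \frac{1}{- \frac{25003}{5}} = - \frac{5}{25003}$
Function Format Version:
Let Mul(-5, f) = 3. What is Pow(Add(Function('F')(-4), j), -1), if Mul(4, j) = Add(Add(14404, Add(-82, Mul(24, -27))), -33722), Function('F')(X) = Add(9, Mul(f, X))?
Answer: Rational(-5, 25003) ≈ -0.00019998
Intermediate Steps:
f = Rational(-3, 5) (f = Mul(Rational(-1, 5), 3) = Rational(-3, 5) ≈ -0.60000)
Function('F')(X) = Add(9, Mul(Rational(-3, 5), X))
j = -5012 (j = Mul(Rational(1, 4), Add(Add(14404, Add(-82, Mul(24, -27))), -33722)) = Mul(Rational(1, 4), Add(Add(14404, Add(-82, -648)), -33722)) = Mul(Rational(1, 4), Add(Add(14404, -730), -33722)) = Mul(Rational(1, 4), Add(13674, -33722)) = Mul(Rational(1, 4), -20048) = -5012)
Pow(Add(Function('F')(-4), j), -1) = Pow(Add(Add(9, Mul(Rational(-3, 5), -4)), -5012), -1) = Pow(Add(Add(9, Rational(12, 5)), -5012), -1) = Pow(Add(Rational(57, 5), -5012), -1) = Pow(Rational(-25003, 5), -1) = Rational(-5, 25003)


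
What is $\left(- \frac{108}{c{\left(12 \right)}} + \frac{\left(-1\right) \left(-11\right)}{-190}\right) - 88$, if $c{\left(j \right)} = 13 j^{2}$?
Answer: $- \frac{435291}{4940} \approx -88.116$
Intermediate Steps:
$\left(- \frac{108}{c{\left(12 \right)}} + \frac{\left(-1\right) \left(-11\right)}{-190}\right) - 88 = \left(- \frac{108}{13 \cdot 12^{2}} + \frac{\left(-1\right) \left(-11\right)}{-190}\right) - 88 = \left(- \frac{108}{13 \cdot 144} + 11 \left(- \frac{1}{190}\right)\right) - 88 = \left(- \frac{108}{1872} - \frac{11}{190}\right) - 88 = \left(\left(-108\right) \frac{1}{1872} - \frac{11}{190}\right) - 88 = \left(- \frac{3}{52} - \frac{11}{190}\right) - 88 = - \frac{571}{4940} - 88 = - \frac{435291}{4940}$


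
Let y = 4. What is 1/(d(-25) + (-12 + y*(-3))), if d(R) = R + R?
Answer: -1/74 ≈ -0.013514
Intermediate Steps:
d(R) = 2*R
1/(d(-25) + (-12 + y*(-3))) = 1/(2*(-25) + (-12 + 4*(-3))) = 1/(-50 + (-12 - 12)) = 1/(-50 - 24) = 1/(-74) = -1/74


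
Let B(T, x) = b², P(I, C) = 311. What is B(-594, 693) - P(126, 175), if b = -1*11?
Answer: -190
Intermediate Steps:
b = -11
B(T, x) = 121 (B(T, x) = (-11)² = 121)
B(-594, 693) - P(126, 175) = 121 - 1*311 = 121 - 311 = -190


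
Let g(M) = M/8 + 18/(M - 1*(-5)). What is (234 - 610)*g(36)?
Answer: -76140/41 ≈ -1857.1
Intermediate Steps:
g(M) = 18/(5 + M) + M/8 (g(M) = M*(⅛) + 18/(M + 5) = M/8 + 18/(5 + M) = 18/(5 + M) + M/8)
(234 - 610)*g(36) = (234 - 610)*((144 + 36² + 5*36)/(8*(5 + 36))) = -47*(144 + 1296 + 180)/41 = -47*1620/41 = -376*405/82 = -76140/41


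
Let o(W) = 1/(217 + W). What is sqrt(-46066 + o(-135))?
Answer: I*sqrt(309747702)/82 ≈ 214.63*I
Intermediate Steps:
sqrt(-46066 + o(-135)) = sqrt(-46066 + 1/(217 - 135)) = sqrt(-46066 + 1/82) = sqrt(-3777411/82) = I*sqrt(309747702)/82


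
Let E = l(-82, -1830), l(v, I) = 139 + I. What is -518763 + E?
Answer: -520454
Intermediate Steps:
E = -1691 (E = 139 - 1830 = -1691)
-518763 + E = -518763 - 1691 = -520454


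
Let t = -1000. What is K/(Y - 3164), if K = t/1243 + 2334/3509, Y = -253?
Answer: 55258/1354898589 ≈ 4.0784e-5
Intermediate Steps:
K = -55258/396517 (K = -1000/1243 + 2334/3509 = -55258/396517 ≈ -0.13936)
K/(Y - 3164) = -55258/(396517*(-253 - 3164)) = -55258/396517/(-3417) = -55258/396517*(-1/3417) = 55258/1354898589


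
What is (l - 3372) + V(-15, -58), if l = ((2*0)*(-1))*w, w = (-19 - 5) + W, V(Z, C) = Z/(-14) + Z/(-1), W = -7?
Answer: -46983/14 ≈ -3355.9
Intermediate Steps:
V(Z, C) = -15*Z/14 (V(Z, C) = Z*(-1/14) + Z*(-1) = -Z/14 - Z = -15*Z/14)
w = -31 (w = (-19 - 5) - 7 = -24 - 7 = -31)
l = 0 (l = ((2*0)*(-1))*(-31) = (0*(-1))*(-31) = 0*(-31) = 0)
(l - 3372) + V(-15, -58) = (0 - 3372) - 15/14*(-15) = -3372 + 225/14 = -46983/14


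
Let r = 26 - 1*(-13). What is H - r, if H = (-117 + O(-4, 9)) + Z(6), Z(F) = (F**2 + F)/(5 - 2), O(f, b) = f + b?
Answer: -137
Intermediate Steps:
r = 39 (r = 26 + 13 = 39)
O(f, b) = b + f
Z(F) = F/3 + F**2/3 (Z(F) = (F + F**2)/3 = F/3 + F**2/3)
H = -98 (H = (-117 + (9 - 4)) + (1/3)*6*(1 + 6) = (-117 + 5) + (1/3)*6*7 = -112 + 14 = -98)
H - r = -98 - 1*39 = -98 - 39 = -137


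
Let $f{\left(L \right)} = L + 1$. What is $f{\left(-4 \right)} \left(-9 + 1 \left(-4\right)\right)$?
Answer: $39$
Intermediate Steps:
$f{\left(L \right)} = 1 + L$
$f{\left(-4 \right)} \left(-9 + 1 \left(-4\right)\right) = \left(1 - 4\right) \left(-9 + 1 \left(-4\right)\right) = - 3 \left(-9 - 4\right) = \left(-3\right) \left(-13\right) = 39$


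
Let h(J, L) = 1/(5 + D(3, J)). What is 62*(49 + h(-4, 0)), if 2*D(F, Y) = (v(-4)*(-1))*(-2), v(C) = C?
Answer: 3100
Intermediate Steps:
D(F, Y) = -4 (D(F, Y) = (-4*(-1)*(-2))/2 = (4*(-2))/2 = (½)*(-8) = -4)
h(J, L) = 1 (h(J, L) = 1/(5 - 4) = 1/1 = 1)
62*(49 + h(-4, 0)) = 62*(49 + 1) = 62*50 = 3100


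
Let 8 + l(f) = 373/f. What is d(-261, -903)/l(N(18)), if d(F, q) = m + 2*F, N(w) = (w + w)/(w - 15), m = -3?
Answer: -6300/277 ≈ -22.744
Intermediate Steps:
N(w) = 2*w/(-15 + w) (N(w) = (2*w)/(-15 + w) = 2*w/(-15 + w))
l(f) = -8 + 373/f
d(F, q) = -3 + 2*F
d(-261, -903)/l(N(18)) = (-3 + 2*(-261))/(-8 + 373/((2*18/(-15 + 18)))) = (-3 - 522)/(-8 + 373/((2*18/3))) = -525/(-8 + 373/((2*18*(1/3)))) = -525/(-8 + 373/12) = -525/277/12 = -525*12/277 = -6300/277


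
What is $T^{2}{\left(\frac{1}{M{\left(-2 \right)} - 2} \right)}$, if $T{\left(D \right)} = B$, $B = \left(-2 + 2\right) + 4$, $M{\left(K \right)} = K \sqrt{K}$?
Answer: $16$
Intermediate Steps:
$M{\left(K \right)} = K^{\frac{3}{2}}$
$B = 4$ ($B = 0 + 4 = 4$)
$T{\left(D \right)} = 4$
$T^{2}{\left(\frac{1}{M{\left(-2 \right)} - 2} \right)} = 4^{2} = 16$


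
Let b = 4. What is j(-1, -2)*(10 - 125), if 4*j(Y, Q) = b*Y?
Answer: 115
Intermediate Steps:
j(Y, Q) = Y (j(Y, Q) = (4*Y)/4 = Y)
j(-1, -2)*(10 - 125) = -(10 - 125) = -1*(-115) = 115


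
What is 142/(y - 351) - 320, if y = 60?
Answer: -93262/291 ≈ -320.49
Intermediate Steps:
142/(y - 351) - 320 = 142/(60 - 351) - 320 = 142/(-291) - 320 = 142*(-1/291) - 320 = -142/291 - 320 = -93262/291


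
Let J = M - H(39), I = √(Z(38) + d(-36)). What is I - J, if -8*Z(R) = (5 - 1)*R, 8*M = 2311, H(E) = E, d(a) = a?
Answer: -1999/8 + I*√55 ≈ -249.88 + 7.4162*I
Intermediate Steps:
M = 2311/8 (M = (⅛)*2311 = 2311/8 ≈ 288.88)
Z(R) = -R/2 (Z(R) = -(5 - 1)*R/8 = -R/2)
I = I*√55 (I = √(-½*38 - 36) = √(-19 - 36) = √(-55) = I*√55 ≈ 7.4162*I)
J = 1999/8 (J = 2311/8 - 1*39 = 2311/8 - 39 = 1999/8 ≈ 249.88)
I - J = I*√55 - 1*1999/8 = I*√55 - 1999/8 = -1999/8 + I*√55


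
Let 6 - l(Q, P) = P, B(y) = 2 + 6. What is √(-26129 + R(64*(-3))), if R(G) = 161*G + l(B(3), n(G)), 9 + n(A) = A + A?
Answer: I*√56642 ≈ 238.0*I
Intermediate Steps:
n(A) = -9 + 2*A (n(A) = -9 + (A + A) = -9 + 2*A)
B(y) = 8
l(Q, P) = 6 - P
R(G) = 15 + 159*G (R(G) = 161*G + (6 - (-9 + 2*G)) = 161*G + (6 + (9 - 2*G)) = 161*G + (15 - 2*G) = 15 + 159*G)
√(-26129 + R(64*(-3))) = √(-26129 + (15 + 159*(64*(-3)))) = √(-26129 + (15 + 159*(-192))) = √(-26129 + (15 - 30528)) = √(-26129 - 30513) = √(-56642) = I*√56642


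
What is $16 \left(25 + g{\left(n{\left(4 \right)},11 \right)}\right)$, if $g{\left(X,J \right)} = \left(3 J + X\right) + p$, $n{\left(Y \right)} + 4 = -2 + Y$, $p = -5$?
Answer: $816$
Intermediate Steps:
$n{\left(Y \right)} = -6 + Y$ ($n{\left(Y \right)} = -4 + \left(-2 + Y\right) = -6 + Y$)
$g{\left(X,J \right)} = -5 + X + 3 J$ ($g{\left(X,J \right)} = \left(3 J + X\right) - 5 = \left(X + 3 J\right) - 5 = -5 + X + 3 J$)
$16 \left(25 + g{\left(n{\left(4 \right)},11 \right)}\right) = 16 \left(25 + \left(-5 + \left(-6 + 4\right) + 3 \cdot 11\right)\right) = 16 \left(25 - -26\right) = 16 \left(25 + 26\right) = 16 \cdot 51 = 816$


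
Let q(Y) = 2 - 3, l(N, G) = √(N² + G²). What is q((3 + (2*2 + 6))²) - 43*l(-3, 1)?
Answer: -1 - 43*√10 ≈ -136.98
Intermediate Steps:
l(N, G) = √(G² + N²)
q(Y) = -1
q((3 + (2*2 + 6))²) - 43*l(-3, 1) = -1 - 43*√(1² + (-3)²) = -1 - 43*√(1 + 9) = -1 - 43*√10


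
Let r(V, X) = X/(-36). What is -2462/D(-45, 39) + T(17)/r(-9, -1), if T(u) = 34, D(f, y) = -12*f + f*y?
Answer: 1489622/1215 ≈ 1226.0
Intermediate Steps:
r(V, X) = -X/36 (r(V, X) = X*(-1/36) = -X/36)
-2462/D(-45, 39) + T(17)/r(-9, -1) = -2462*(-1/(45*(-12 + 39))) + 34/((-1/36*(-1))) = -2462/((-45*27)) + 34/(1/36) = -2462/(-1215) + 34*36 = -2462*(-1/1215) + 1224 = 2462/1215 + 1224 = 1489622/1215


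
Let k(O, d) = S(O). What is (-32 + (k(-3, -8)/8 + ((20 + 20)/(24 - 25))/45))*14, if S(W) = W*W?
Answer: -16009/36 ≈ -444.69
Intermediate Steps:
S(W) = W²
k(O, d) = O²
(-32 + (k(-3, -8)/8 + ((20 + 20)/(24 - 25))/45))*14 = (-32 + ((-3)²/8 + ((20 + 20)/(24 - 25))/45))*14 = (-32 + (9*(⅛) + (40/(-1))*(1/45)))*14 = (-32 + (9/8 + (40*(-1))*(1/45)))*14 = (-32 + (9/8 - 40*1/45))*14 = (-32 + (9/8 - 8/9))*14 = (-32 + 17/72)*14 = -2287/72*14 = -16009/36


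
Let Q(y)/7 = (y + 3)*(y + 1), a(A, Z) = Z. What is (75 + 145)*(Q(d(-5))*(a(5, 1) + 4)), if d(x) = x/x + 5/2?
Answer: 225225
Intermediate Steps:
d(x) = 7/2 (d(x) = 1 + 5*(½) = 1 + 5/2 = 7/2)
Q(y) = 7*(1 + y)*(3 + y) (Q(y) = 7*((y + 3)*(y + 1)) = 7*((3 + y)*(1 + y)) = 7*((1 + y)*(3 + y)) = 7*(1 + y)*(3 + y))
(75 + 145)*(Q(d(-5))*(a(5, 1) + 4)) = (75 + 145)*((21 + 7*(7/2)² + 28*(7/2))*(1 + 4)) = 220*((21 + 7*(49/4) + 98)*5) = 220*((21 + 343/4 + 98)*5) = 220*((819/4)*5) = 220*(4095/4) = 225225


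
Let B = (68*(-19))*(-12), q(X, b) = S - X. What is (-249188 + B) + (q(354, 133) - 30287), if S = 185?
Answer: -264140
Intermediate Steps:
q(X, b) = 185 - X
B = 15504 (B = -1292*(-12) = 15504)
(-249188 + B) + (q(354, 133) - 30287) = (-249188 + 15504) + ((185 - 1*354) - 30287) = -233684 + ((185 - 354) - 30287) = -233684 + (-169 - 30287) = -233684 - 30456 = -264140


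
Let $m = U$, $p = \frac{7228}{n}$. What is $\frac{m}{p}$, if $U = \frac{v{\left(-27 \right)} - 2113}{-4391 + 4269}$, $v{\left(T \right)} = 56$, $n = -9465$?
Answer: $- \frac{19469505}{881816} \approx -22.079$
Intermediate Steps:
$U = \frac{2057}{122}$ ($U = \frac{56 - 2113}{-4391 + 4269} = - \frac{2057}{-122} = \left(-2057\right) \left(- \frac{1}{122}\right) = \frac{2057}{122} \approx 16.861$)
$p = - \frac{7228}{9465}$ ($p = \frac{7228}{-9465} = 7228 \left(- \frac{1}{9465}\right) = - \frac{7228}{9465} \approx -0.76366$)
$m = \frac{2057}{122} \approx 16.861$
$\frac{m}{p} = \frac{2057}{122 \left(- \frac{7228}{9465}\right)} = \frac{2057}{122} \left(- \frac{9465}{7228}\right) = - \frac{19469505}{881816}$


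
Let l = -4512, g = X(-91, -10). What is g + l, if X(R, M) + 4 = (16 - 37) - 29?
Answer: -4566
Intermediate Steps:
X(R, M) = -54 (X(R, M) = -4 + ((16 - 37) - 29) = -4 + (-21 - 29) = -4 - 50 = -54)
g = -54
g + l = -54 - 4512 = -4566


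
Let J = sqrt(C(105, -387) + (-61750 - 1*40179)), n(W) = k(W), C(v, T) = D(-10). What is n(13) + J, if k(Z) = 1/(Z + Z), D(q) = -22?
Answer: 1/26 + I*sqrt(101951) ≈ 0.038462 + 319.3*I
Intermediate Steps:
C(v, T) = -22
k(Z) = 1/(2*Z)
n(W) = 1/(2*W)
J = I*sqrt(101951) (J = sqrt(-22 + (-61750 - 1*40179)) = sqrt(-22 + (-61750 - 40179)) = sqrt(-22 - 101929) = sqrt(-101951) = I*sqrt(101951) ≈ 319.3*I)
n(13) + J = (1/2)/13 + I*sqrt(101951) = (1/2)*(1/13) + I*sqrt(101951) = 1/26 + I*sqrt(101951)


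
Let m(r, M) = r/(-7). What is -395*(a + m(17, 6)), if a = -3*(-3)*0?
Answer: 6715/7 ≈ 959.29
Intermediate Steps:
m(r, M) = -r/7 (m(r, M) = r*(-⅐) = -r/7)
a = 0 (a = 9*0 = 0)
-395*(a + m(17, 6)) = -395*(0 - ⅐*17) = -395*(0 - 17/7) = -395*(-17/7) = 6715/7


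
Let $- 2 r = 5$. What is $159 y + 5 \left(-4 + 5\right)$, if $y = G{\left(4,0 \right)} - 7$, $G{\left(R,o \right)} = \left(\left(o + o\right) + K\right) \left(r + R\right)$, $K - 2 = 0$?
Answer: $-631$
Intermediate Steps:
$r = - \frac{5}{2}$ ($r = \left(- \frac{1}{2}\right) 5 = - \frac{5}{2} \approx -2.5$)
$K = 2$ ($K = 2 + 0 = 2$)
$G{\left(R,o \right)} = \left(2 + 2 o\right) \left(- \frac{5}{2} + R\right)$ ($G{\left(R,o \right)} = \left(\left(o + o\right) + 2\right) \left(- \frac{5}{2} + R\right) = \left(2 o + 2\right) \left(- \frac{5}{2} + R\right) = \left(2 + 2 o\right) \left(- \frac{5}{2} + R\right)$)
$y = -4$ ($y = \left(-5 - 0 + 2 \cdot 4 + 2 \cdot 4 \cdot 0\right) - 7 = \left(-5 + 0 + 8 + 0\right) - 7 = 3 - 7 = -4$)
$159 y + 5 \left(-4 + 5\right) = 159 \left(-4\right) + 5 \left(-4 + 5\right) = -636 + 5 \cdot 1 = -636 + 5 = -631$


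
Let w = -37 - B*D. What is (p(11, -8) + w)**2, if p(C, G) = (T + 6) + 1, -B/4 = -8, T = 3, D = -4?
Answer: 10201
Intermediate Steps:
B = 32 (B = -4*(-8) = 32)
p(C, G) = 10 (p(C, G) = (3 + 6) + 1 = 9 + 1 = 10)
w = 91 (w = -37 - 32*(-4) = -37 - 1*(-128) = -37 + 128 = 91)
(p(11, -8) + w)**2 = (10 + 91)**2 = 101**2 = 10201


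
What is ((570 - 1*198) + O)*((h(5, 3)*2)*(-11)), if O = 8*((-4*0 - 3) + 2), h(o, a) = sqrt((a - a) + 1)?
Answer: -8008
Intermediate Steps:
h(o, a) = 1 (h(o, a) = sqrt(0 + 1) = sqrt(1) = 1)
O = -8 (O = 8*((0 - 3) + 2) = 8*(-3 + 2) = 8*(-1) = -8)
((570 - 1*198) + O)*((h(5, 3)*2)*(-11)) = ((570 - 1*198) - 8)*((1*2)*(-11)) = ((570 - 198) - 8)*(2*(-11)) = (372 - 8)*(-22) = 364*(-22) = -8008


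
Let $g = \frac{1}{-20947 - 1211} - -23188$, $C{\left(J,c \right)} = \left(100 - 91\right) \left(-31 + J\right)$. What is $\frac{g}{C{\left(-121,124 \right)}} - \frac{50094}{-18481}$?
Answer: $- \frac{7977075769607}{560198733264} \approx -14.24$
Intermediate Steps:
$C{\left(J,c \right)} = -279 + 9 J$ ($C{\left(J,c \right)} = 9 \left(-31 + J\right) = -279 + 9 J$)
$g = \frac{513799703}{22158}$ ($g = \frac{1}{-22158} + 23188 = - \frac{1}{22158} + 23188 = \frac{513799703}{22158} \approx 23188.0$)
$\frac{g}{C{\left(-121,124 \right)}} - \frac{50094}{-18481} = \frac{513799703}{22158 \left(-279 + 9 \left(-121\right)\right)} - \frac{50094}{-18481} = \frac{513799703}{22158 \left(-279 - 1089\right)} - - \frac{50094}{18481} = \frac{513799703}{22158 \left(-1368\right)} + \frac{50094}{18481} = \frac{513799703}{22158} \left(- \frac{1}{1368}\right) + \frac{50094}{18481} = - \frac{513799703}{30312144} + \frac{50094}{18481} = - \frac{7977075769607}{560198733264}$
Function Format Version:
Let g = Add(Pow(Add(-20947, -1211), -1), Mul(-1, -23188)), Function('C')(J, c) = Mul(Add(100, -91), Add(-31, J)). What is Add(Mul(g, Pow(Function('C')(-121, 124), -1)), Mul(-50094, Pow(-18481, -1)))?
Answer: Rational(-7977075769607, 560198733264) ≈ -14.240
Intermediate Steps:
Function('C')(J, c) = Add(-279, Mul(9, J)) (Function('C')(J, c) = Mul(9, Add(-31, J)) = Add(-279, Mul(9, J)))
g = Rational(513799703, 22158) (g = Add(Pow(-22158, -1), 23188) = Add(Rational(-1, 22158), 23188) = Rational(513799703, 22158) ≈ 23188.)
Add(Mul(g, Pow(Function('C')(-121, 124), -1)), Mul(-50094, Pow(-18481, -1))) = Add(Mul(Rational(513799703, 22158), Pow(Add(-279, Mul(9, -121)), -1)), Mul(-50094, Pow(-18481, -1))) = Add(Mul(Rational(513799703, 22158), Pow(Add(-279, -1089), -1)), Mul(-50094, Rational(-1, 18481))) = Add(Mul(Rational(513799703, 22158), Pow(-1368, -1)), Rational(50094, 18481)) = Add(Mul(Rational(513799703, 22158), Rational(-1, 1368)), Rational(50094, 18481)) = Add(Rational(-513799703, 30312144), Rational(50094, 18481)) = Rational(-7977075769607, 560198733264)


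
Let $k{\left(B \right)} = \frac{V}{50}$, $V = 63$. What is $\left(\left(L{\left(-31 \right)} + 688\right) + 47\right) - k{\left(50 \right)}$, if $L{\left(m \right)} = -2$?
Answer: $\frac{36587}{50} \approx 731.74$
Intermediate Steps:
$k{\left(B \right)} = \frac{63}{50}$
$\left(\left(L{\left(-31 \right)} + 688\right) + 47\right) - k{\left(50 \right)} = \left(\left(-2 + 688\right) + 47\right) - \frac{63}{50} = \left(686 + 47\right) - \frac{63}{50} = 733 - \frac{63}{50} = \frac{36587}{50}$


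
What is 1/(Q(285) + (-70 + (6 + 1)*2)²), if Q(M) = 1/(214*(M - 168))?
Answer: 25038/78519169 ≈ 0.00031888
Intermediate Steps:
Q(M) = 1/(-35952 + 214*M) (Q(M) = 1/(214*(-168 + M)) = 1/(-35952 + 214*M))
1/(Q(285) + (-70 + (6 + 1)*2)²) = 1/(1/(214*(-168 + 285)) + (-70 + (6 + 1)*2)²) = 1/((1/214)/117 + (-70 + 7*2)²) = 1/((1/214)*(1/117) + (-70 + 14)²) = 1/(1/25038 + (-56)²) = 1/(1/25038 + 3136) = 1/(78519169/25038) = 25038/78519169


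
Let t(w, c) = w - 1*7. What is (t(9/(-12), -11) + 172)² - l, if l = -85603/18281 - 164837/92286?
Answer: 364200583201007/13496642928 ≈ 26985.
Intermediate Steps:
t(w, c) = -7 + w (t(w, c) = w - 7 = -7 + w)
l = -10913343655/1687080366 (l = -85603*1/18281 - 164837*1/92286 = -85603/18281 - 164837/92286 = -10913343655/1687080366 ≈ -6.4688)
(t(9/(-12), -11) + 172)² - l = ((-7 + 9/(-12)) + 172)² - 1*(-10913343655/1687080366) = ((-7 + 9*(-1/12)) + 172)² + 10913343655/1687080366 = ((-7 - ¾) + 172)² + 10913343655/1687080366 = (-31/4 + 172)² + 10913343655/1687080366 = (657/4)² + 10913343655/1687080366 = 431649/16 + 10913343655/1687080366 = 364200583201007/13496642928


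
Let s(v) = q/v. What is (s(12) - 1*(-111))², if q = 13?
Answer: 1809025/144 ≈ 12563.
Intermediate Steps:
s(v) = 13/v
(s(12) - 1*(-111))² = (13/12 - 1*(-111))² = (13*(1/12) + 111)² = (13/12 + 111)² = (1345/12)² = 1809025/144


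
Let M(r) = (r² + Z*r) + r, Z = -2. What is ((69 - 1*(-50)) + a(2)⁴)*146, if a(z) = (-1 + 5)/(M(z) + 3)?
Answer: 10896126/625 ≈ 17434.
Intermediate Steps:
M(r) = r² - r (M(r) = (r² - 2*r) + r = r² - r)
a(z) = 4/(3 + z*(-1 + z)) (a(z) = (-1 + 5)/(z*(-1 + z) + 3) = 4/(3 + z*(-1 + z)))
((69 - 1*(-50)) + a(2)⁴)*146 = ((69 - 1*(-50)) + (4/(3 + 2*(-1 + 2)))⁴)*146 = ((69 + 50) + (4/(3 + 2*1))⁴)*146 = (119 + (4/(3 + 2))⁴)*146 = (119 + (4/5)⁴)*146 = (119 + (4*(⅕))⁴)*146 = (119 + (⅘)⁴)*146 = (119 + 256/625)*146 = (74631/625)*146 = 10896126/625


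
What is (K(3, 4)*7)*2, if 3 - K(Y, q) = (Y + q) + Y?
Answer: -98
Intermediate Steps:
K(Y, q) = 3 - q - 2*Y (K(Y, q) = 3 - ((Y + q) + Y) = 3 - (q + 2*Y) = 3 + (-q - 2*Y) = 3 - q - 2*Y)
(K(3, 4)*7)*2 = ((3 - 1*4 - 2*3)*7)*2 = ((3 - 4 - 6)*7)*2 = -7*7*2 = -49*2 = -98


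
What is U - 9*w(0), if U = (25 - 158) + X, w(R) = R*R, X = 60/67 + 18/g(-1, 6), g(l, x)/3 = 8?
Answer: -35203/268 ≈ -131.35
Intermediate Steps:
g(l, x) = 24 (g(l, x) = 3*8 = 24)
X = 441/268 (X = 60/67 + 18/24 = 60*(1/67) + 18*(1/24) = 60/67 + 3/4 = 441/268 ≈ 1.6455)
w(R) = R**2
U = -35203/268 (U = (25 - 158) + 441/268 = -133 + 441/268 = -35203/268 ≈ -131.35)
U - 9*w(0) = -35203/268 - 9*0**2 = -35203/268 - 9*0 = -35203/268 - 1*0 = -35203/268 + 0 = -35203/268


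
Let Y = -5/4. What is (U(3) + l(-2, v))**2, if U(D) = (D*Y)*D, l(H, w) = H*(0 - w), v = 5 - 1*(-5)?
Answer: 1225/16 ≈ 76.563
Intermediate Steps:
Y = -5/4 (Y = -5*1/4 = -5/4 ≈ -1.2500)
v = 10 (v = 5 + 5 = 10)
l(H, w) = -H*w (l(H, w) = H*(-w) = -H*w)
U(D) = -5*D**2/4 (U(D) = (D*(-5/4))*D = (-5*D/4)*D = -5*D**2/4)
(U(3) + l(-2, v))**2 = (-5/4*3**2 - 1*(-2)*10)**2 = (-5/4*9 + 20)**2 = (-45/4 + 20)**2 = (35/4)**2 = 1225/16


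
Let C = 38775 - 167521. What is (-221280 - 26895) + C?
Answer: -376921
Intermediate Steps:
C = -128746
(-221280 - 26895) + C = (-221280 - 26895) - 128746 = -248175 - 128746 = -376921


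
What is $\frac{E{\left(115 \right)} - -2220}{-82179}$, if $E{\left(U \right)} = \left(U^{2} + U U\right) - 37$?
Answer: $- \frac{28633}{82179} \approx -0.34842$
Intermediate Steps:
$E{\left(U \right)} = -37 + 2 U^{2}$ ($E{\left(U \right)} = \left(U^{2} + U^{2}\right) - 37 = 2 U^{2} - 37 = -37 + 2 U^{2}$)
$\frac{E{\left(115 \right)} - -2220}{-82179} = \frac{\left(-37 + 2 \cdot 115^{2}\right) - -2220}{-82179} = \left(\left(-37 + 2 \cdot 13225\right) + 2220\right) \left(- \frac{1}{82179}\right) = \left(\left(-37 + 26450\right) + 2220\right) \left(- \frac{1}{82179}\right) = \left(26413 + 2220\right) \left(- \frac{1}{82179}\right) = 28633 \left(- \frac{1}{82179}\right) = - \frac{28633}{82179}$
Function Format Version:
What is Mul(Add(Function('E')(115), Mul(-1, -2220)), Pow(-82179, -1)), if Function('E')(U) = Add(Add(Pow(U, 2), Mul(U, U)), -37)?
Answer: Rational(-28633, 82179) ≈ -0.34842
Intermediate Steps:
Function('E')(U) = Add(-37, Mul(2, Pow(U, 2))) (Function('E')(U) = Add(Add(Pow(U, 2), Pow(U, 2)), -37) = Add(Mul(2, Pow(U, 2)), -37) = Add(-37, Mul(2, Pow(U, 2))))
Mul(Add(Function('E')(115), Mul(-1, -2220)), Pow(-82179, -1)) = Mul(Add(Add(-37, Mul(2, Pow(115, 2))), Mul(-1, -2220)), Pow(-82179, -1)) = Mul(Add(Add(-37, Mul(2, 13225)), 2220), Rational(-1, 82179)) = Mul(Add(Add(-37, 26450), 2220), Rational(-1, 82179)) = Mul(Add(26413, 2220), Rational(-1, 82179)) = Mul(28633, Rational(-1, 82179)) = Rational(-28633, 82179)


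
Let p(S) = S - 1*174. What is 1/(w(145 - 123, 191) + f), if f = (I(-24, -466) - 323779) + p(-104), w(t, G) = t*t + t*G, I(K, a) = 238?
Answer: -1/319133 ≈ -3.1335e-6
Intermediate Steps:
p(S) = -174 + S (p(S) = S - 174 = -174 + S)
w(t, G) = t**2 + G*t
f = -323819 (f = (238 - 323779) + (-174 - 104) = -323541 - 278 = -323819)
1/(w(145 - 123, 191) + f) = 1/((145 - 123)*(191 + (145 - 123)) - 323819) = 1/(22*(191 + 22) - 323819) = 1/(22*213 - 323819) = 1/(4686 - 323819) = 1/(-319133) = -1/319133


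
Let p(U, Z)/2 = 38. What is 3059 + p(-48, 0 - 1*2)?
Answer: 3135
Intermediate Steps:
p(U, Z) = 76 (p(U, Z) = 2*38 = 76)
3059 + p(-48, 0 - 1*2) = 3059 + 76 = 3135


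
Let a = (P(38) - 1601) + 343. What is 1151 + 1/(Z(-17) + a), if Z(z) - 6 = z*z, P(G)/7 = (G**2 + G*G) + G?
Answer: 22466370/19519 ≈ 1151.0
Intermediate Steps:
P(G) = 7*G + 14*G**2 (P(G) = 7*((G**2 + G*G) + G) = 7*((G**2 + G**2) + G) = 7*(2*G**2 + G) = 7*(G + 2*G**2) = 7*G + 14*G**2)
Z(z) = 6 + z**2 (Z(z) = 6 + z*z = 6 + z**2)
a = 19224 (a = (7*38*(1 + 2*38) - 1601) + 343 = (7*38*(1 + 76) - 1601) + 343 = (7*38*77 - 1601) + 343 = (20482 - 1601) + 343 = 18881 + 343 = 19224)
1151 + 1/(Z(-17) + a) = 1151 + 1/((6 + (-17)**2) + 19224) = 1151 + 1/((6 + 289) + 19224) = 1151 + 1/(295 + 19224) = 1151 + 1/19519 = 22466370/19519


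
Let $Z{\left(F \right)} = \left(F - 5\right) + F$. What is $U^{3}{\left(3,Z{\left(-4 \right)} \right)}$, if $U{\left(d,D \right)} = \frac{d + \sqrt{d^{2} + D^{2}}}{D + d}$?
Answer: $- \frac{\left(3 + \sqrt{178}\right)^{3}}{1000} \approx -4.364$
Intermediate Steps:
$Z{\left(F \right)} = -5 + 2 F$ ($Z{\left(F \right)} = \left(-5 + F\right) + F = -5 + 2 F$)
$U{\left(d,D \right)} = \frac{d + \sqrt{D^{2} + d^{2}}}{D + d}$
$U^{3}{\left(3,Z{\left(-4 \right)} \right)} = \left(\frac{3 + \sqrt{\left(-5 + 2 \left(-4\right)\right)^{2} + 3^{2}}}{\left(-5 + 2 \left(-4\right)\right) + 3}\right)^{3} = \left(\frac{3 + \sqrt{\left(-5 - 8\right)^{2} + 9}}{\left(-5 - 8\right) + 3}\right)^{3} = \left(\frac{3 + \sqrt{\left(-13\right)^{2} + 9}}{-13 + 3}\right)^{3} = \left(\frac{3 + \sqrt{169 + 9}}{-10}\right)^{3} = \left(- \frac{3 + \sqrt{178}}{10}\right)^{3} = \left(- \frac{3}{10} - \frac{\sqrt{178}}{10}\right)^{3}$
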